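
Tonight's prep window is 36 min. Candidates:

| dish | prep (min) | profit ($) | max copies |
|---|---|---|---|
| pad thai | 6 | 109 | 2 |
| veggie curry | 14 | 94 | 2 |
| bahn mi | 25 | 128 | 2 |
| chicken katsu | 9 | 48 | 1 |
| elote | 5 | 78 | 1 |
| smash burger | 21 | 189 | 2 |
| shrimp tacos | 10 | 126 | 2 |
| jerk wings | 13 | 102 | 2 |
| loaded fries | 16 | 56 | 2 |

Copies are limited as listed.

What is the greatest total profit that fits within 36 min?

470

2×pad thai + 2×shrimp tacos uses 32 of the 36 min and totals 470.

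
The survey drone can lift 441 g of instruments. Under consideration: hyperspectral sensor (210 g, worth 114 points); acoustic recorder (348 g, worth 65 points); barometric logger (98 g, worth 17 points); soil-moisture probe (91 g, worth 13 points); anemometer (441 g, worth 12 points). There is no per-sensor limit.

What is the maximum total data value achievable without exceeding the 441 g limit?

Taking 2×hyperspectral sensor: 420 g used, 228 in data value.

228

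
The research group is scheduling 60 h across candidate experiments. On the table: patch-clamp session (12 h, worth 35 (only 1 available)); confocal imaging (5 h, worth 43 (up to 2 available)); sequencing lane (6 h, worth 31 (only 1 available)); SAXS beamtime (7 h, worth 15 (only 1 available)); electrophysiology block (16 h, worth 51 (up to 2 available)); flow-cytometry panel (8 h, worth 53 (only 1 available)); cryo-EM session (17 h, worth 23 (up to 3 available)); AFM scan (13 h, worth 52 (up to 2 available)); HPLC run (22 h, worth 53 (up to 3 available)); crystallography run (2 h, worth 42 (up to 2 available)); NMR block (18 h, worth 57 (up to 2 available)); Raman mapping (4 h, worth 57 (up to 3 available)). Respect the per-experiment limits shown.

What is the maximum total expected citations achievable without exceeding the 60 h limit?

A density-first pass picks 2×confocal imaging + sequencing lane + SAXS beamtime + flow-cytometry panel + AFM scan + 2×crystallography run + 3×Raman mapping — 492 at 60 h.
The 13 h tied up in sequencing lane and SAXS beamtime is better spent on AFM scan — total rises to 498 (60 h).

498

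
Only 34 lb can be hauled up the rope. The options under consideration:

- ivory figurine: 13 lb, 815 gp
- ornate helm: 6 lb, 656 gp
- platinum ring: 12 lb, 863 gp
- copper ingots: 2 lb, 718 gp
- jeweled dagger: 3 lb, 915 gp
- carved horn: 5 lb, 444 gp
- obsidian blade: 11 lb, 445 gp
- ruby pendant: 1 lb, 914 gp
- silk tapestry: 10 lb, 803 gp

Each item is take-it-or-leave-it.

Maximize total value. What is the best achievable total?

4869

The ratio heuristic lands on ornate helm + copper ingots + jeweled dagger + carved horn + ruby pendant + silk tapestry (4450) but leaves 7 lb idle.
The 5 lb tied up in carved horn is better spent on platinum ring — total rises to 4869 (34 lb).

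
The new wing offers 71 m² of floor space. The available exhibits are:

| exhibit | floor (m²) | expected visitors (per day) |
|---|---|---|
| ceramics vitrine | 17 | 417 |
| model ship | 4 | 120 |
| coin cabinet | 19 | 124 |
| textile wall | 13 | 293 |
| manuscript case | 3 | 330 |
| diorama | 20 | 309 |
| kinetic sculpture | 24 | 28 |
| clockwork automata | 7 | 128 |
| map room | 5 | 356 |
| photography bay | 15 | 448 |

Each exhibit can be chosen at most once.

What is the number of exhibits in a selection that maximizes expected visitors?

7

The maximum expected visitors within 71 m² is 2108.
For example ceramics vitrine + model ship + manuscript case + diorama + clockwork automata + map room + photography bay achieves it, using 71 m².
All optima have 7 exhibits.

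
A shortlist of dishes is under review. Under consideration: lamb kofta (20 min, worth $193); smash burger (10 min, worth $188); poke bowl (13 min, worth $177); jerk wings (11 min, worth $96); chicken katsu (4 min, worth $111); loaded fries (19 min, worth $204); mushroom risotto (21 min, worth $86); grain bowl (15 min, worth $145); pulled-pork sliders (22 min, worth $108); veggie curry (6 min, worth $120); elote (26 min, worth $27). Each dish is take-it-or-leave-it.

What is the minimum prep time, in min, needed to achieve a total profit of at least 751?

Need the lightest bundle worth ≥ 751.
smash burger + poke bowl + chicken katsu + loaded fries + veggie curry reaches 800 using 52 min.
No combination under 52 min hits 751.

52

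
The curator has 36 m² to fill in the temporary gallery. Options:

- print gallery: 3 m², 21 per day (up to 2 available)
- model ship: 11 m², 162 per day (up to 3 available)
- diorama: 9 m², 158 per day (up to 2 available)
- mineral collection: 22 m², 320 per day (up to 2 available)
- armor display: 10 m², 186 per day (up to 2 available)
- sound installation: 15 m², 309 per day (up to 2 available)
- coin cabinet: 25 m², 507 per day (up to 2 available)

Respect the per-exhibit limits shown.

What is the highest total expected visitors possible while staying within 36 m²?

A density-first pass picks 2×print gallery + 2×sound installation — 660 at 36 m².
Dropping 2×print gallery and 2×sound installation frees 36 m²; slotting in armor display + coin cabinet (35 m²) lifts the total to 693 at 35 m².
Nothing else within 36 m² beats 693.

693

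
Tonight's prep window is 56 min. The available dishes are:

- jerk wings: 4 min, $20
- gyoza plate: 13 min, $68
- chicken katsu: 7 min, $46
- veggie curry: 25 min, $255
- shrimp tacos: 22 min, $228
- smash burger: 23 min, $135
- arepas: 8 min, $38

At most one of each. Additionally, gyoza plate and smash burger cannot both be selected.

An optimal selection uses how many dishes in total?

3

The maximum profit within 56 min is 529.
One optimal bundle: chicken katsu + veggie curry + shrimp tacos (54 min).
Any selection reaching 529 contains exactly 3 dishes.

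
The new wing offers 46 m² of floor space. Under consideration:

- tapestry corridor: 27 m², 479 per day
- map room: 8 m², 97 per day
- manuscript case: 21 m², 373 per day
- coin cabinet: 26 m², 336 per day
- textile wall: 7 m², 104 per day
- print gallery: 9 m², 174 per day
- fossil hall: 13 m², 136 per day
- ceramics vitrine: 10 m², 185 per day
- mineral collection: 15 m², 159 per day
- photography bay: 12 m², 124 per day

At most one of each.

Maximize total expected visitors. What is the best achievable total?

Filling by ratio: manuscript case + print gallery + ceramics vitrine for 732, with 6 m² left unused.
The 21 m² tied up in manuscript case is better spent on tapestry corridor — total rises to 838 (46 m²).
Next best is tapestry corridor + textile wall + ceramics vitrine at 768 (44 m²) — short by 70.

838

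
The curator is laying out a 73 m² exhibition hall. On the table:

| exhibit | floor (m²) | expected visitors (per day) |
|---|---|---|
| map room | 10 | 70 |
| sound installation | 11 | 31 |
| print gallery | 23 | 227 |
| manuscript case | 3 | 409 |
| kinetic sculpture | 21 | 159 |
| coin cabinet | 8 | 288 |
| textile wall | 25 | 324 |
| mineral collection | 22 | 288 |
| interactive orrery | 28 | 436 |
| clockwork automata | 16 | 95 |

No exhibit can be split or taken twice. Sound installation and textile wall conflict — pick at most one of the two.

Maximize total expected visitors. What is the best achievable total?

Map room + manuscript case + coin cabinet + mineral collection + interactive orrery uses 71 of the 73 m² and totals 1491.
Next best is manuscript case + coin cabinet + textile wall + interactive orrery at 1457 (64 m²) — short by 34.

1491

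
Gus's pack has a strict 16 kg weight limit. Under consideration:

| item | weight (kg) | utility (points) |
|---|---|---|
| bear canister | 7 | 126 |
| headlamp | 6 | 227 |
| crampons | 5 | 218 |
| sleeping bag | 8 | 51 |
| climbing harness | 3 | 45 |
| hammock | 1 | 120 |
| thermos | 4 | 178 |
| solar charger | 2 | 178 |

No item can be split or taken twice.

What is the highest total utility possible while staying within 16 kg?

748

The ratio heuristic lands on crampons + climbing harness + hammock + thermos + solar charger (739) but leaves 1 kg idle.
The 5 kg tied up in crampons is better spent on headlamp — total rises to 748 (16 kg).
The closest alternative, headlamp + crampons + hammock + thermos, reaches only 743.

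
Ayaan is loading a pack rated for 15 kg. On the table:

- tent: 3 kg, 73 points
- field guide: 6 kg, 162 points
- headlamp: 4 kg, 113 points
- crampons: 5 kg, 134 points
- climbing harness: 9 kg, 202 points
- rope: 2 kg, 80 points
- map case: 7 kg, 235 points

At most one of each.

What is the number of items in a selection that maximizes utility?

3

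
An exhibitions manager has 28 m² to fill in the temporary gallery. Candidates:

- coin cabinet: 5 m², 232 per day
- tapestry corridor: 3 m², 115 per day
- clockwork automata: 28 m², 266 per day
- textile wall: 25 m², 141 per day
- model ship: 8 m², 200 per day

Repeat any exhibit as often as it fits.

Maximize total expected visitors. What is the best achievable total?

Ranking by ratio (expected visitors/m²): coin cabinet 46.40, tapestry corridor 38.33, model ship 25.00.
Best packing: 5×coin cabinet + tapestry corridor — 28 m², 1275 total.
Nothing else within 28 m² beats 1275.

1275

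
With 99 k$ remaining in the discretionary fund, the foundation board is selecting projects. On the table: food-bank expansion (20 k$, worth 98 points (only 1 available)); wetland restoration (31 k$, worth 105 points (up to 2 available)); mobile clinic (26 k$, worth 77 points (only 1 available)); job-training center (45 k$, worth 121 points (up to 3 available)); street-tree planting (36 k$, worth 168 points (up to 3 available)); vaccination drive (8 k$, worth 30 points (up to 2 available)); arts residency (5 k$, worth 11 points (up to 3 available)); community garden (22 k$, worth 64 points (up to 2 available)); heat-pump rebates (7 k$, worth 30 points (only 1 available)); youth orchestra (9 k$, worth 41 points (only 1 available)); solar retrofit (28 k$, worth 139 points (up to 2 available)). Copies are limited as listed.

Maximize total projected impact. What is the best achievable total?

476

By projected impact per k$: solar retrofit 4.96, food-bank expansion 4.90, street-tree planting 4.67, youth orchestra 4.56 lead.
The ratio heuristic lands on food-bank expansion + arts residency + heat-pump rebates + youth orchestra + 2×solar retrofit (458) but leaves 2 k$ idle.
Dropping food-bank expansion and arts residency and youth orchestra frees 34 k$; slotting in street-tree planting (36 k$) lifts the total to 476 at 99 k$.
Every other selection either busts 99 k$ or exceeds an availability limit or fails to beat 476.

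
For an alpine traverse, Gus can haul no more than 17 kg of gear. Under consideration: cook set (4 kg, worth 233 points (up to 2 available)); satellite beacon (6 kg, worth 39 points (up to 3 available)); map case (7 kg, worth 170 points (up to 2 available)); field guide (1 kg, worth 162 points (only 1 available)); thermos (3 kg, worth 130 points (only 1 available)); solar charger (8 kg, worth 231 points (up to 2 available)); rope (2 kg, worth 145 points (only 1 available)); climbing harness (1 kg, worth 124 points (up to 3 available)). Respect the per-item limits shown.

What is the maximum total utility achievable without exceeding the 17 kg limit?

1275

The ratio ordering already packs tightly: 2×cook set + field guide + thermos + rope + 3×climbing harness, 17 kg, 1275.
That's the maximum — no swap from here does better than 1275.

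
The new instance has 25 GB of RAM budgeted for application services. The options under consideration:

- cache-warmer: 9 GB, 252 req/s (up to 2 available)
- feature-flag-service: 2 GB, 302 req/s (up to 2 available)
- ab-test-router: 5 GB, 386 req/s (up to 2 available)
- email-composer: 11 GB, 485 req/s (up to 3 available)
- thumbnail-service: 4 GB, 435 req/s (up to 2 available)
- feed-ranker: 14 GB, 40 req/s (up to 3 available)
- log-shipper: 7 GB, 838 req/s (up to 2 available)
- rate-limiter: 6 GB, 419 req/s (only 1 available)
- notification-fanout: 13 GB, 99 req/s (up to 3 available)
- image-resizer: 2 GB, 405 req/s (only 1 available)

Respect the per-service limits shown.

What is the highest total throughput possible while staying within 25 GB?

3120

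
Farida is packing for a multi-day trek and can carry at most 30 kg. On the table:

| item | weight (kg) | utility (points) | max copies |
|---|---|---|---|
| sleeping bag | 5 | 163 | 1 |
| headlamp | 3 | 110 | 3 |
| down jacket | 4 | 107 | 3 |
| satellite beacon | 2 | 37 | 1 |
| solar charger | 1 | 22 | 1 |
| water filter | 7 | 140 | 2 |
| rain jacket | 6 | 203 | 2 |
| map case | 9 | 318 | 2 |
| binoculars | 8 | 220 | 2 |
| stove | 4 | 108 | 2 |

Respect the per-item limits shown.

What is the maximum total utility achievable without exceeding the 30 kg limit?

1059

A density-first pass picks 3×headlamp + satellite beacon + solar charger + 2×map case — 1025 at 30 kg.
The 6 kg tied up in headlamp and satellite beacon and solar charger is better spent on rain jacket — total rises to 1059 (30 kg).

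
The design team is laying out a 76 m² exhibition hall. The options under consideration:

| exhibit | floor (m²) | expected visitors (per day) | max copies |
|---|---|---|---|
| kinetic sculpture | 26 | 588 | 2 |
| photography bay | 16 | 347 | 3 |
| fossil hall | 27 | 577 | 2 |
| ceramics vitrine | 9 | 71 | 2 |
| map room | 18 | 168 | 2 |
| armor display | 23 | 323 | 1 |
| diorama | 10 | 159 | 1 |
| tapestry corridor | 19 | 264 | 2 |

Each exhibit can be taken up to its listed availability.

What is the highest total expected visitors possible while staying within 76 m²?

A density-first pass picks 2×kinetic sculpture + photography bay — 1523 at 68 m².
Dropping kinetic sculpture frees 26 m²; slotting in 2×photography bay (32 m²) lifts the total to 1629 at 74 m².
Every other selection either busts 76 m² or exceeds an availability limit or fails to beat 1629.

1629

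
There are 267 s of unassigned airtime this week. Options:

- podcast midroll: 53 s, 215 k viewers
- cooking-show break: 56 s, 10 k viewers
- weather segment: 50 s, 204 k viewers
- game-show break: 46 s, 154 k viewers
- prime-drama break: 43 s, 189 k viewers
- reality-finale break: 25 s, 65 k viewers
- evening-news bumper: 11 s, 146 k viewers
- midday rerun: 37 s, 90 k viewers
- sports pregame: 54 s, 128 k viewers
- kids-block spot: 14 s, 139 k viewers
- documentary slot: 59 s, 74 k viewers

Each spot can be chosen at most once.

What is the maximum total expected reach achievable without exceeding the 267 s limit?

Density check — evening-news bumper 13.27, kids-block spot 9.93, prime-drama break 4.40 are the best per s.
A density-first pass picks podcast midroll + weather segment + game-show break + prime-drama break + reality-finale break + evening-news bumper + kids-block spot — 1112 at 242 s.
Dropping reality-finale break frees 25 s; slotting in midday rerun (37 s) lifts the total to 1137 at 254 s.
That's the maximum — no swap from here does better than 1137.

1137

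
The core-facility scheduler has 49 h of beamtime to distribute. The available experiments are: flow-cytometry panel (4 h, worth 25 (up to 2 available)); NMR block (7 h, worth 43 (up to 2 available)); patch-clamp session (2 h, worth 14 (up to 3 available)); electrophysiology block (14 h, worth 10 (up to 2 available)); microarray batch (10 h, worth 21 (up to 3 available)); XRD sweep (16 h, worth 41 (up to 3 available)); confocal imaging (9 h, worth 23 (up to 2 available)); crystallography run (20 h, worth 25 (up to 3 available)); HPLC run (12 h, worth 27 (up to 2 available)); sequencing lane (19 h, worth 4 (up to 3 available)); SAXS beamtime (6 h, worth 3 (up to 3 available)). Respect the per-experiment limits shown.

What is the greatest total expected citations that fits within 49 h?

A density-first pass picks 2×flow-cytometry panel + 2×NMR block + 3×patch-clamp session + XRD sweep — 219 at 44 h.
The 16 h tied up in XRD sweep is better spent on confocal imaging + HPLC run — total rises to 228 (49 h).

228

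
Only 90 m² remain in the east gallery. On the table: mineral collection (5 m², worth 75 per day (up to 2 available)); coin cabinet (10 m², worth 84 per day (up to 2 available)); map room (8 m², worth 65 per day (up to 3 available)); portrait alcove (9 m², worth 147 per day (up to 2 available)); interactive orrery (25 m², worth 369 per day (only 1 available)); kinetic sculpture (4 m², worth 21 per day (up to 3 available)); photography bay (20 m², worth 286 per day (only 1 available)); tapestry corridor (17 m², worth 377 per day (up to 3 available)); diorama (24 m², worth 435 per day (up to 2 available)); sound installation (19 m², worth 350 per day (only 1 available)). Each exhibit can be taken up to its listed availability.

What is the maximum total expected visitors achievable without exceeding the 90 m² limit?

By expected visitors per m²: tapestry corridor 22.18, sound installation 18.42, diorama 18.12 lead.
Filling by ratio: 2×portrait alcove + 3×tapestry corridor + sound installation for 1775, with 2 m² left unused.
The 28 m² tied up in portrait alcove and sound installation is better spent on mineral collection + diorama — total rises to 1788 (89 m²).

1788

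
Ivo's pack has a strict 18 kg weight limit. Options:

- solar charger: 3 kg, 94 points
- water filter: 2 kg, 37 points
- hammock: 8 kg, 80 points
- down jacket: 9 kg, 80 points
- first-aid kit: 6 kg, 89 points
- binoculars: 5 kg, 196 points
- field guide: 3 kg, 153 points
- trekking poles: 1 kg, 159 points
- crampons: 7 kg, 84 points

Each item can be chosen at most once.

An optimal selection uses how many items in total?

5

The maximum utility within 18 kg is 691.
One optimal bundle: solar charger + first-aid kit + binoculars + field guide + trekking poles (18 kg).
Any selection reaching 691 contains exactly 5 items.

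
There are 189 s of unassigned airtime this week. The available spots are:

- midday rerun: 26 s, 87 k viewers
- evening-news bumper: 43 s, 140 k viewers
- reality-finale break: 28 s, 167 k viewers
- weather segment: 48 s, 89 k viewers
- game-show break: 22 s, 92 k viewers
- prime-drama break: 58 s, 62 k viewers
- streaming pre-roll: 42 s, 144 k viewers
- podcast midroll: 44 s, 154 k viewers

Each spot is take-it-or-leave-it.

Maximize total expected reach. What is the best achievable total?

By expected reach per s: reality-finale break 5.96, game-show break 4.18, podcast midroll 3.50 lead.
Filling by ratio: midday rerun + reality-finale break + game-show break + streaming pre-roll + podcast midroll for 644, with 27 s left unused.
The 26 s tied up in midday rerun is better spent on evening-news bumper — total rises to 697 (179 s).
Nothing else within 189 s beats 697.

697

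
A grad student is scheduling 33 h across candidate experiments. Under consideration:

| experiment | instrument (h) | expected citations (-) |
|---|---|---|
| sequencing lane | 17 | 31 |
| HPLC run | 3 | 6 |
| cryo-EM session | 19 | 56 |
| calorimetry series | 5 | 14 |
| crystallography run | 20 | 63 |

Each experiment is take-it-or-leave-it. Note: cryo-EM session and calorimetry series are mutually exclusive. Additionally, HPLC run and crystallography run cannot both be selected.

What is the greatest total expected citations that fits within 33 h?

Ranking by ratio (expected citations/h): crystallography run 3.15, cryo-EM session 2.95, calorimetry series 2.80.
Taking calorimetry series + crystallography run: 25 h used, 77 in expected citations.
The closest alternative, crystallography run, reaches only 63.

77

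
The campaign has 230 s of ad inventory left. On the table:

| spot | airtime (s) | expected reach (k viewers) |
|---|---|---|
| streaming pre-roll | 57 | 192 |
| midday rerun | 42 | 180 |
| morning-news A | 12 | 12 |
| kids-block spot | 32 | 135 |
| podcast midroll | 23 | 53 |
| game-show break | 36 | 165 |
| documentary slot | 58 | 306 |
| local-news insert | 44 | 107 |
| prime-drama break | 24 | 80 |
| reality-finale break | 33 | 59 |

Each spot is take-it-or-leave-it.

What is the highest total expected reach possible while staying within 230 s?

By expected reach per s: documentary slot 5.28, game-show break 4.58, midday rerun 4.29 lead.
Taking streaming pre-roll + midday rerun + kids-block spot + game-show break + documentary slot: 225 s used, 978 in expected reach.
Next best is streaming pre-roll + midday rerun + morning-news A + game-show break + documentary slot + prime-drama break at 935 (229 s) — short by 43.

978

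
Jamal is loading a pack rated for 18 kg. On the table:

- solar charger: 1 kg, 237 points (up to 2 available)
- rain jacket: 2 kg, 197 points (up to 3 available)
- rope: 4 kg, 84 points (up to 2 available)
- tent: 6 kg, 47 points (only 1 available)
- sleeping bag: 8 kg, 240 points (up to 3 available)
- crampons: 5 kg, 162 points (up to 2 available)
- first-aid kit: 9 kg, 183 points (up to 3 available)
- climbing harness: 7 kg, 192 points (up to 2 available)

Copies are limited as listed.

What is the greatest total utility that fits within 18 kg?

1389

The ratio ordering already packs tightly: 2×solar charger + 3×rain jacket + 2×crampons, 18 kg, 1389.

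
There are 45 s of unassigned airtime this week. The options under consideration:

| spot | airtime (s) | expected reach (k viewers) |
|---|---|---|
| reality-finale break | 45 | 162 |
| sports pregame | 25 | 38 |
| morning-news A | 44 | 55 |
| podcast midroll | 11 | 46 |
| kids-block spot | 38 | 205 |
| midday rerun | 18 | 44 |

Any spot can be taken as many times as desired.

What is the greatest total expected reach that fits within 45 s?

Taking kids-block spot: 38 s used, 205 in expected reach.
The spare 7 s is too small for any remaining spot, and no exchange beats 205.

205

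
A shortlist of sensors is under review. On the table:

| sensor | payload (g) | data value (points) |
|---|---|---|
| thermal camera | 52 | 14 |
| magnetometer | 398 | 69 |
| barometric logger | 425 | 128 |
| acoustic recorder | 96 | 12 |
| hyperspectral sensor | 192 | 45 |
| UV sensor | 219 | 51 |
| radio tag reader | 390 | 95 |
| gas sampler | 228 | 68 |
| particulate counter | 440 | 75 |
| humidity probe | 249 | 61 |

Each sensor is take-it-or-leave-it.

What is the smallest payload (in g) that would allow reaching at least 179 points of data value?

Need the lightest bundle worth ≥ 179.
Taking barometric logger + UV sensor gives 179 (≥ 179) for 644 g.
Below 644 g the best achievable stays under 179.

644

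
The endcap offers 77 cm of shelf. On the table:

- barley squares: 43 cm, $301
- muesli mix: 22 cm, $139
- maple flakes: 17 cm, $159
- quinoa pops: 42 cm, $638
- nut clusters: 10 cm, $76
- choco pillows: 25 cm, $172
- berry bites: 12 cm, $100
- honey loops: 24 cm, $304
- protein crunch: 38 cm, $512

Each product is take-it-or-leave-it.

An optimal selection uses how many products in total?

3

Best achievable weekly sales is 1018.
For example quinoa pops + nut clusters + honey loops achieves it, using 76 cm.
Every optimal selection uses 3 products.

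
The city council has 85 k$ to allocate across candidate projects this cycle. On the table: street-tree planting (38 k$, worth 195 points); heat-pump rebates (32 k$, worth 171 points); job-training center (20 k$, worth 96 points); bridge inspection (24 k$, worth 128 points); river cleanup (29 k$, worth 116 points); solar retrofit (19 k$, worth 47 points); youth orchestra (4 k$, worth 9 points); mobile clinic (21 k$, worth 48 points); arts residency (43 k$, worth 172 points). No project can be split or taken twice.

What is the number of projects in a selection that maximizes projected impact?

3

Optimal total is 419.
street-tree planting + job-training center + bridge inspection hits 419 at 82 k$.
Every optimal selection uses 3 projects.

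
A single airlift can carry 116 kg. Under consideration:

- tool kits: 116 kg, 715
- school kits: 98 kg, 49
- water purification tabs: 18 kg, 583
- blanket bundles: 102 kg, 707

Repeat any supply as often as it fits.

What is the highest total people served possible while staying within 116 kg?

By people served per kg: water purification tabs 32.39, blanket bundles 6.93, tool kits 6.16, school kits 0.50 lead.
Taking 6×water purification tabs: 108 kg used, 3498 in people served.
That's the maximum — no swap from here does better than 3498.

3498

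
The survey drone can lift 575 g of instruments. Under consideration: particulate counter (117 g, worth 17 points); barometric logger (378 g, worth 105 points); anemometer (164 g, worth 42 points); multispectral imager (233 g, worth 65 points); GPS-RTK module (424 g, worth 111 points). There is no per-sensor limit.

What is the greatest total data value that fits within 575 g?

Filling by ratio: 2×multispectral imager for 130, with 109 g left unused.
Replace multispectral imager with 2×anemometer: the trade gains 19 net, giving 149 at 561 g.

149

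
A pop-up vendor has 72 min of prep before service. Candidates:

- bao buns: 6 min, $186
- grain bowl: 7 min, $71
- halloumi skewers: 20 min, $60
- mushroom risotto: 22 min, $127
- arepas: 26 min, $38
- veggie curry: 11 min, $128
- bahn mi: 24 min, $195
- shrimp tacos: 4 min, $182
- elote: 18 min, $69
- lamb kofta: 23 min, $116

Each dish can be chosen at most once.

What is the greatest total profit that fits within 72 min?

831

Density check — shrimp tacos 45.50, bao buns 31.00, veggie curry 11.64, grain bowl 10.14 are the best per min.
Best packing: bao buns + grain bowl + veggie curry + bahn mi + shrimp tacos + elote — 70 min, 831 total.
No other feasible combination exceeds 831.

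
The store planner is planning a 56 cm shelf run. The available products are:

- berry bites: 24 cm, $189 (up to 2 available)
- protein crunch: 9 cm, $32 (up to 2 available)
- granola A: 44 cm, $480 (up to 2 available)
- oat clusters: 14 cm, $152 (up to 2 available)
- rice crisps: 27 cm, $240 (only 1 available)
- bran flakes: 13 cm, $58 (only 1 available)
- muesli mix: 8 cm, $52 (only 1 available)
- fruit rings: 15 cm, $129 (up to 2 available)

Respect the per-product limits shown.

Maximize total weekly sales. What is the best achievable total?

544

The ratio heuristic lands on granola A + muesli mix (532) but leaves 4 cm idle.
Replace granola A and muesli mix with 2×oat clusters + rice crisps: the trade gains 12 net, giving 544 at 55 cm.
No other feasible combination exceeds 544.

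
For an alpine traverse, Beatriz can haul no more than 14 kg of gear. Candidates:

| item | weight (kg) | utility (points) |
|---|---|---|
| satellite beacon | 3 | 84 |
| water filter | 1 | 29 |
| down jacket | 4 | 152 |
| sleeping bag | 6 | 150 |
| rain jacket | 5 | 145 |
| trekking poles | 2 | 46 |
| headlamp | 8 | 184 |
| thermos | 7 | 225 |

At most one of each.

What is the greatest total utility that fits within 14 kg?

461

Density check — down jacket 38.00, thermos 32.14, water filter 29.00, rain jacket 29.00 are the best per kg.
A density-first pass picks water filter + down jacket + trekking poles + thermos — 452 at 14 kg.
The 3 kg tied up in water filter and trekking poles is better spent on satellite beacon — total rises to 461 (14 kg).
The closest alternative, water filter + down jacket + trekking poles + thermos, reaches only 452.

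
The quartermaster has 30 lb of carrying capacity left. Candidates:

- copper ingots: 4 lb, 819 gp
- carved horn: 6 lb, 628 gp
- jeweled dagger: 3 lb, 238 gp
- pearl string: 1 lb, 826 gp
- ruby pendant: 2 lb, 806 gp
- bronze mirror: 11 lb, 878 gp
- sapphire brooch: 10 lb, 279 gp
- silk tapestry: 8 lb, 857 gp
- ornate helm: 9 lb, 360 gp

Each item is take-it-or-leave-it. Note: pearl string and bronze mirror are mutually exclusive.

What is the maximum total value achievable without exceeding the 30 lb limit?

Ranking by ratio (value/lb): pearl string 826.00, ruby pendant 403.00, copper ingots 204.75, silk tapestry 107.12.
The ratio heuristic lands on copper ingots + carved horn + jeweled dagger + pearl string + ruby pendant + silk tapestry (4174) but leaves 6 lb idle.
Dropping jeweled dagger frees 3 lb; slotting in ornate helm (9 lb) lifts the total to 4296 at 30 lb.

4296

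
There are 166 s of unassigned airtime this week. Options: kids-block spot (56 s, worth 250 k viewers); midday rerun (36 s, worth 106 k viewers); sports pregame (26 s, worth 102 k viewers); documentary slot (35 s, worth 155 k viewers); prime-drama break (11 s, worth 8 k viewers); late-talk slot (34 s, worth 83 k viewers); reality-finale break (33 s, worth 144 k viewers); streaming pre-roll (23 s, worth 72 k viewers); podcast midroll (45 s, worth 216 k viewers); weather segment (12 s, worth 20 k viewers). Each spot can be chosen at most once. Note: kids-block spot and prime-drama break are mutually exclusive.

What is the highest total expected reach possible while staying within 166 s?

723

Taking kids-block spot + sports pregame + documentary slot + podcast midroll: 162 s used, 723 in expected reach.
An exhaustive check of the 1024 subsets confirms 723.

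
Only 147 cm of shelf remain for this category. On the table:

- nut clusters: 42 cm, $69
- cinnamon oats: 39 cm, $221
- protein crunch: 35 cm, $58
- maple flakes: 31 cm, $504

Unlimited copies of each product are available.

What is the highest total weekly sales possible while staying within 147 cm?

2016

Best packing: 4×maple flakes — 124 cm, 2016 total.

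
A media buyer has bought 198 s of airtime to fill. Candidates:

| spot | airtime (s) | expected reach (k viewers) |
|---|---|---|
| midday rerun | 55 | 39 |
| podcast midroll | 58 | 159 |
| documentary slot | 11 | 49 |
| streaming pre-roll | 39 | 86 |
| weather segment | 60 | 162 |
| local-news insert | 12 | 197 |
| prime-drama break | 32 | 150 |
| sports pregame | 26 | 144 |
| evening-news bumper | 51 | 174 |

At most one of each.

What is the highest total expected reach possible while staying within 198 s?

Greedy by ratio would take podcast midroll + documentary slot + local-news insert + prime-drama break + sports pregame + evening-news bumper: 190 s used, total 873.
Dropping podcast midroll frees 58 s; slotting in weather segment (60 s) lifts the total to 876 at 192 s.

876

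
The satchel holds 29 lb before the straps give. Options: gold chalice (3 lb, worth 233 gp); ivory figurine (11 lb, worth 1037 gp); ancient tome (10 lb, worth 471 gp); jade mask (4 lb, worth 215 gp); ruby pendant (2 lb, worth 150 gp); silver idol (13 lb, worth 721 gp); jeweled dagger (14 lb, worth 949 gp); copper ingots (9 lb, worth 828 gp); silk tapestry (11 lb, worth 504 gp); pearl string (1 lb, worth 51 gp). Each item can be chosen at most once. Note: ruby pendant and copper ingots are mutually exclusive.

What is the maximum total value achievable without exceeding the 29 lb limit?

2364

By value per lb: ivory figurine 94.27, copper ingots 92.00, gold chalice 77.67 lead.
Best packing: gold chalice + ivory figurine + jade mask + copper ingots + pearl string — 28 lb, 2364 total.
The spare 1 lb is too small for any remaining item, and no feasible exchange beats 2364.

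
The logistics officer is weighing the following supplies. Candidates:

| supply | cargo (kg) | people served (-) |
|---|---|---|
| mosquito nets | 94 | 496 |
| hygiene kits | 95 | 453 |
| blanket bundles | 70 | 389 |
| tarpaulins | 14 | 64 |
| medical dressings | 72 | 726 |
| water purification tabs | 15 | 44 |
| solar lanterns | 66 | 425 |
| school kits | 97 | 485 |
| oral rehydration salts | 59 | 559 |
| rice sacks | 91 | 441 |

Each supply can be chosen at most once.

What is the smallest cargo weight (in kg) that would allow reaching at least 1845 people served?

Need the lightest bundle worth ≥ 1845.
mosquito nets + tarpaulins + medical dressings + oral rehydration salts reaches 1845 using 239 kg.
Below 239 kg the best achievable stays under 1845.

239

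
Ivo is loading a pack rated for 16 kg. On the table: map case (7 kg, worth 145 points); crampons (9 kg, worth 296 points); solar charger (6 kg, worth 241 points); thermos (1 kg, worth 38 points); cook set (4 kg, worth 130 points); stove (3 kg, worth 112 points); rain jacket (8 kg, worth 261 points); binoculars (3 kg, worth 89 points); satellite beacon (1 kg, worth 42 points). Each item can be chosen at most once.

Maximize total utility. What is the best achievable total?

By utility per kg: satellite beacon 42.00, solar charger 40.17, thermos 38.00, stove 37.33 lead.
Greedy by ratio would take solar charger + thermos + cook set + stove + satellite beacon: 15 kg used, total 563.
Replace cook set and stove with rain jacket: the trade gains 19 net, giving 582 at 16 kg.

582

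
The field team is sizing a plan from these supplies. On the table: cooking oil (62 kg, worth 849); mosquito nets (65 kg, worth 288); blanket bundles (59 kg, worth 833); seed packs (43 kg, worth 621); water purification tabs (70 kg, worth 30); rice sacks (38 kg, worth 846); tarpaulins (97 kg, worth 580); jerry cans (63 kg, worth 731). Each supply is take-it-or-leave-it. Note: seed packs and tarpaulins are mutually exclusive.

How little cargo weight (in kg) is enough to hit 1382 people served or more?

Need the lightest bundle worth ≥ 1382.
seed packs + rice sacks reaches 1467 using 81 kg.
Any bundle with less than 81 kg falls short of 1382.

81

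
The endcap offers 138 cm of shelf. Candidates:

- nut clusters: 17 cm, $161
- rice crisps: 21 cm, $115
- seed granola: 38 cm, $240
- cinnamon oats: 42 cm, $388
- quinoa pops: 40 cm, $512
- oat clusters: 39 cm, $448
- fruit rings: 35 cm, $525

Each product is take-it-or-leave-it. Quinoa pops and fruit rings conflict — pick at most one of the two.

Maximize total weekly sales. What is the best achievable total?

Nut clusters + cinnamon oats + oat clusters + fruit rings uses 133 of the 138 cm and totals 1522.
An exhaustive check of the 128 subsets confirms 1522.

1522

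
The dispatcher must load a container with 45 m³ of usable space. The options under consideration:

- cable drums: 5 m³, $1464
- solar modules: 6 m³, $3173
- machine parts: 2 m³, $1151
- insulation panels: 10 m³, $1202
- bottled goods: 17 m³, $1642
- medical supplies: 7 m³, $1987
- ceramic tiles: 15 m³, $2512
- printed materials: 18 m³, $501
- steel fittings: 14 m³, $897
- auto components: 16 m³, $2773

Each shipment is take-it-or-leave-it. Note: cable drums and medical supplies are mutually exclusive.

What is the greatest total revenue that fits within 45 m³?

11073

By revenue per m³: machine parts 575.50, solar modules 528.83, cable drums 292.80, medical supplies 283.86 lead.
Cable drums + solar modules + machine parts + ceramic tiles + auto components uses 44 of the 45 m³ and totals 11073.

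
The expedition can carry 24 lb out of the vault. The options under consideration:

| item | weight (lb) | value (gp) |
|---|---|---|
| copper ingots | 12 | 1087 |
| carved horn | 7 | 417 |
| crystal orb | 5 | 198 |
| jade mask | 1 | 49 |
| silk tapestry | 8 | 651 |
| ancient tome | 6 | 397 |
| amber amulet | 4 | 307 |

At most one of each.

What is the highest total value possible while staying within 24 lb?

Taking copper ingots + silk tapestry + amber amulet: 24 lb used, 2045 in value.
Runner-up copper ingots + carved horn + jade mask + amber amulet tops out at 1860.

2045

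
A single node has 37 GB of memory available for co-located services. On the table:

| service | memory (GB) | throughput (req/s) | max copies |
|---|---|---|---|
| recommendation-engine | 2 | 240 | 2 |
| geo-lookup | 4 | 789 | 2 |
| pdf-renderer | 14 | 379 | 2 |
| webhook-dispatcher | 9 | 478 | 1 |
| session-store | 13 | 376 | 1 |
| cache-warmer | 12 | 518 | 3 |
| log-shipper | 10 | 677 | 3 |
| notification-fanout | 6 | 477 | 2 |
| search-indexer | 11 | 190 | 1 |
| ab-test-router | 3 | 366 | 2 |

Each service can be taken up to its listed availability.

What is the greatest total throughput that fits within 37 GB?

Filling by ratio: 2×recommendation-engine + 2×geo-lookup + 2×notification-fanout + 2×ab-test-router for 3744, with 7 GB left unused.
The 3 GB tied up in ab-test-router is better spent on log-shipper — total rises to 4055 (37 GB).

4055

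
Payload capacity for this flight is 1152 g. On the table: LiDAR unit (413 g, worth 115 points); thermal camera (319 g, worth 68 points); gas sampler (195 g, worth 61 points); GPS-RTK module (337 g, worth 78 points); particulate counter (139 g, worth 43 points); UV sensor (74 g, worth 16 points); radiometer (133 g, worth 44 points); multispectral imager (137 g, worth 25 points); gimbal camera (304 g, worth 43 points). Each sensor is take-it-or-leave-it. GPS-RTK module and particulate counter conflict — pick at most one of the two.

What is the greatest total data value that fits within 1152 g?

The ratio heuristic lands on LiDAR unit + gas sampler + particulate counter + UV sensor + radiometer + multispectral imager (304) but leaves 61 g idle.
The 276 g tied up in particulate counter and multispectral imager is better spent on GPS-RTK module — total rises to 314 (1152 g).
Runner-up LiDAR unit + thermal camera + gas sampler + UV sensor + radiometer tops out at 304.

314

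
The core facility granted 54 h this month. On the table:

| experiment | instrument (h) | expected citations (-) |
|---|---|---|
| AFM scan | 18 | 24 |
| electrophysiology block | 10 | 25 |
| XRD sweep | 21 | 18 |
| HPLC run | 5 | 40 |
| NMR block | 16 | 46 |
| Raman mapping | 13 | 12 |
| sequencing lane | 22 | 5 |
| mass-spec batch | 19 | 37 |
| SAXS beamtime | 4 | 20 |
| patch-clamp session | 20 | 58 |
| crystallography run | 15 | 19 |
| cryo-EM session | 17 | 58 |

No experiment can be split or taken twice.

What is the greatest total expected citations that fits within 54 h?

189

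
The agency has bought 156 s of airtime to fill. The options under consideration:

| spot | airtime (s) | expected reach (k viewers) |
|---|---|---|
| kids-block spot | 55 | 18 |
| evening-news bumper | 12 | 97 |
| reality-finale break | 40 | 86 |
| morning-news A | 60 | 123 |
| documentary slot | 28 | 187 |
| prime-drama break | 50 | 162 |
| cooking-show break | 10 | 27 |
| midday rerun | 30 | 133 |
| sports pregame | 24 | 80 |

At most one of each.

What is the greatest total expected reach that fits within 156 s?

686

Taking evening-news bumper + documentary slot + prime-drama break + cooking-show break + midday rerun + sports pregame: 154 s used, 686 in expected reach.
No other feasible combination exceeds 686.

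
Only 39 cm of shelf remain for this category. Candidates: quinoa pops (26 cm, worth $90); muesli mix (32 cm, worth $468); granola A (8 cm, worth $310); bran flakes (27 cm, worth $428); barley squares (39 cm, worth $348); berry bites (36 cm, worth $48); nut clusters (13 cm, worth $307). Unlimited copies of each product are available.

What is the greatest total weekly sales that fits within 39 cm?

1240

By weekly sales per cm: granola A 38.75, nut clusters 23.62, bran flakes 15.85, muesli mix 14.62 lead.
4×granola A uses 32 of the 39 cm and totals 1240.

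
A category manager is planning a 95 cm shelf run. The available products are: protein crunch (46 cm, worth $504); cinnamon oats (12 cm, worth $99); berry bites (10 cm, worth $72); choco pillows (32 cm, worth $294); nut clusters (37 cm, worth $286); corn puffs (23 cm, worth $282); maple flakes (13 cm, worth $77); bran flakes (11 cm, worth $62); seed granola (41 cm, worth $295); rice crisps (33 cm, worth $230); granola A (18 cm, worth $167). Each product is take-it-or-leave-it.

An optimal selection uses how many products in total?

4

Best achievable weekly sales is 962.
For example protein crunch + cinnamon oats + corn puffs + maple flakes achieves it, using 94 cm.
All optima have 4 products.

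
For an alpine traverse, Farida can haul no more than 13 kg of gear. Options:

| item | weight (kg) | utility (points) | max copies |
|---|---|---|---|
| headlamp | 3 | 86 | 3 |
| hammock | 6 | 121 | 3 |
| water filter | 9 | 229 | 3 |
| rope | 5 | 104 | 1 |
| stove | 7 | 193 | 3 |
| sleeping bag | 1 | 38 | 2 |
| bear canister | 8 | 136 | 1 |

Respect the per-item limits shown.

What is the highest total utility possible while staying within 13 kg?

365

Filling by ratio: 3×headlamp + 2×sleeping bag for 334, with 2 kg left unused.
The 5 kg tied up in headlamp and 2×sleeping bag is better spent on stove — total rises to 365 (13 kg).
Nothing else within 13 kg beats 365.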